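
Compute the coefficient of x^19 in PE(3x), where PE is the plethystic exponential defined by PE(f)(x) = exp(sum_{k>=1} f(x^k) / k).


With f(x) = 3x, the exponent is sum_{k>=1} 3 x^k / k = 3 * (-ln(1 - x)). Exponentiating:
PE(3x) = exp(-3 ln(1 - x)) = 1/(1 - x)^3.
By the negative binomial expansion, [x^n] 1/(1 - x)^3 = C(n + 2, 2).
For n = 19: C(21, 2) = 210.

210


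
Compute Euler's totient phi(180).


phi(n) counts integers in [1, n] coprime to n. Using the multiplicative formula phi(n) = n * prod_{p | n} (1 - 1/p):
180 = 2^2 * 3^2 * 5, so
phi(180) = 180 * (1 - 1/2) * (1 - 1/3) * (1 - 1/5) = 48.

48


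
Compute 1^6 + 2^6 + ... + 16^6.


This power sum has a closed form given by Faulhaber's formula
sum_{k=1}^{m} k^p = (1 / (p + 1)) * sum_{j=0}^{p} C(p + 1, j) B_j m^(p + 1 - j),
but for small m direct computation is fastest:
1 + 64 + 729 + 4096 + 15625 + 46656 + 117649 + 262144 + 531441 + 1000000 + 1771561 + 2985984 + 4826809 + 7529536 + 11390625 + 16777216 = 47260136.

47260136


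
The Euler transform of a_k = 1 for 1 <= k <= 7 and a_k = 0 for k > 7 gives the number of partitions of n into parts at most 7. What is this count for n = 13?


Partitions of 13 into parts at most 7:
Using generating function (1-x)^(-1)(1-x^2)^(-1)...(1-x^7)^(-1),
the coefficient of x^13 = 82

82


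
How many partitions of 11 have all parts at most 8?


Using the generating function (1-x)^(-1)(1-x^2)^(-1)...(1-x^8)^(-1),
the coefficient of x^11 counts these restricted partitions.
Result = 52

52


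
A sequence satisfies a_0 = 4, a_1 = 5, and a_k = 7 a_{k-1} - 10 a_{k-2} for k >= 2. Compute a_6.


The characteristic equation is t^2 - 7 t + 10 = 0, with roots r_1 = 5 and r_2 = 2 (so c_1 = r_1 + r_2, c_2 = -r_1 r_2 as required).
One can use the closed form a_n = A r_1^n + B r_2^n, but direct iteration is more reliable:
a_0 = 4, a_1 = 5, a_2 = -5, a_3 = -85, a_4 = -545, a_5 = -2965, a_6 = -15305.
So a_6 = -15305.

-15305


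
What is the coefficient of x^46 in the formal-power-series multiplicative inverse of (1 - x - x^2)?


Let the inverse be f(x) = sum_{k>=0} a_k x^k. From f(x) * (1 - x - x^2) = 1 and matching coefficients:
 x^0: a_0 = 1.
 x^1: a_1 - a_0 = 0, so a_1 = 1.
 x^k (k >= 2): a_k - a_{k-1} - a_{k-2} = 0, i.e. a_k = a_{k-1} + a_{k-2}.
This is the Fibonacci-type recurrence shifted so that a_0 = a_1 = 1.
Iterating: a_0=1, a_1=1, a_2=2, a_3=3, a_4=5, a_5=8, a_6=13, a_7=21, a_8=34, a_9=55, ...
a_46 = 2971215073.

2971215073


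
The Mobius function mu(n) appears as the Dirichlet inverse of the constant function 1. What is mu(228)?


228 has a squared prime factor, so mu(228) = 0.
Factorization reveals a repeated prime.

0


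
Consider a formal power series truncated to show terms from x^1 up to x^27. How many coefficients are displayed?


From x^1 to x^27 inclusive, the count is 27 - 1 + 1 = 27.

27


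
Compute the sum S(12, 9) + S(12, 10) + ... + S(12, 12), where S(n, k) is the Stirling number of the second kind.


By definition, S(n, k) counts partitions of an n-set into exactly k nonempty blocks.
Computing row n = 12 for k = 9..12:
S(12, k): 22275, 1705, 66, 1
Sum = 24047.

24047


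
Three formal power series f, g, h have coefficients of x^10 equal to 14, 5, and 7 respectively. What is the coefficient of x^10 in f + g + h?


Series addition is componentwise:
14 + 5 + 7
= 26

26


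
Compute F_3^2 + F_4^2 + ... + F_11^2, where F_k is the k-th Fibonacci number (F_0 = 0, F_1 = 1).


There is a standard identity sum_{k=0}^{N} F_k^2 = F_N * F_{N+1} (proved inductively from the telescoping relation F_k^2 = F_k F_{k+1} - F_{k-1} F_k). Then
sum_{k=3}^{11} F_k^2 = F_11 F_12 - F_2 F_3.
Computing: F_11 = 89, F_12 = 144, F_2 = 1, F_3 = 2.
Sum = 89 * 144 - 1 * 2 = 12814.

12814


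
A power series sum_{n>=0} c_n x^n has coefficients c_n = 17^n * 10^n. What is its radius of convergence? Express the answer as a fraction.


By the root test (Cauchy-Hadamard), the radius is R = 1 / limsup_n |c_n|^(1/n).
Here |c_n|^(1/n) = (17^n * 10^n)^(1/n) = 17 * 10 = 170 for all n.
So R = 1/170 = 1/170.

1/170


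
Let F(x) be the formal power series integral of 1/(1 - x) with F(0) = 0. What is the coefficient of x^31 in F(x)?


1/(1 - x) = sum_{k>=0} x^k. Integrating termwise and using F(0) = 0 gives
F(x) = sum_{k>=0} x^(k+1) / (k+1) = sum_{m>=1} x^m / m = -ln(1 - x).
So the coefficient of x^31 is 1/31 = 1/31.

1/31


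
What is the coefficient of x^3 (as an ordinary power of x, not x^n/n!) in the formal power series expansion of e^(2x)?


The exponential series is e^y = sum_{k>=0} y^k / k!. Substituting y = 2x gives
e^(2x) = sum_{k>=0} 2^k x^k / k!.
So the coefficient of x^n is a^n/n! with a = 2, n = 3:
2^3 / 3! = 8/6 = 4/3

4/3


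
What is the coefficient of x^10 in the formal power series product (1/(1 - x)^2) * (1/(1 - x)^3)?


Combine the factors: (1/(1 - x)^2) * (1/(1 - x)^3) = 1/(1 - x)^5.
Then use 1/(1 - x)^r = sum_{k>=0} C(k + r - 1, r - 1) x^k with r = 5 and k = 10:
C(14, 4) = 1001.

1001


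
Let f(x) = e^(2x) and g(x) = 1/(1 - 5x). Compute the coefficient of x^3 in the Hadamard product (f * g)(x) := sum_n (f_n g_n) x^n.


Expanding: f_k = 2^k/k! (from e^(2x)) and g_k = 5^k (from 1/(1 - 5x)). So the Hadamard coefficient (f * g)_k = 2^k 5^k / k! = (10)^k / k!.
For k = 3: 10^3/3! = 1000/6 = 500/3.

500/3


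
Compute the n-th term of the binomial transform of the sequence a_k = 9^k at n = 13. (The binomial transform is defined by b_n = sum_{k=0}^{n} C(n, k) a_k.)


With a_k = 9^k, b_n = sum_{k=0}^{n} C(n, k) 9^k = (1 + 9)^n by the binomial theorem.
For n = 13: (1 + 9)^13 = 10^13 = 10000000000000.

10000000000000


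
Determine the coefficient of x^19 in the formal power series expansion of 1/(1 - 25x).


The geometric series identity gives 1/(1 - c x) = sum_{k>=0} c^k x^k, so the coefficient of x^k is c^k.
Here c = 25 and k = 19.
Computing: 25^19 = 363797880709171295166015625

363797880709171295166015625


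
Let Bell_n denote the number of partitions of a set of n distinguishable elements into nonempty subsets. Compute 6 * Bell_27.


Bell_27 can be computed from the Bell triangle or from Dobinski's identity Bell_n = (1/e) * sum_{k>=0} k^n / k!.
Computing Bell_27 = 545717047936059989389.
Then 6 * 545717047936059989389 = 3274302287616359936334.

3274302287616359936334


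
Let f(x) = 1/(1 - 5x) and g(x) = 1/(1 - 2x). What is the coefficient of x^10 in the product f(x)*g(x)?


The coefficient of x^n in f*g is the Cauchy product: sum_{k=0}^{n} a^k * b^(n-k).
With a=5, b=2, n=10:
sum_{k=0}^{10} 5^k * 2^(10-k)
= 16275359

16275359


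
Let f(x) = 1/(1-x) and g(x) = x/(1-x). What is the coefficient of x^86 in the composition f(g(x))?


First simplify the composition: f(g(x)) = 1/(1 - x/(1-x)) = (1-x)/((1-x) - x) = (1-x)/(1-2x).
Now extract the coefficient. Write (1-x)/(1-2x) = 1/(1-2x) - x/(1-2x).
The coefficient of x^n in 1/(1-2x) is 2^n, and in x/(1-2x) is 2^(n-1) (for n >= 1).
So the coefficient of x^86 is 2^86 - 2^85 = 77371252455336267181195264 - 38685626227668133590597632 = 38685626227668133590597632.

38685626227668133590597632


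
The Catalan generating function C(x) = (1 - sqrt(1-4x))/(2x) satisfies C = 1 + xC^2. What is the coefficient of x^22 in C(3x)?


Substituting x -> 3x scales the n-th coefficient by 3^n, so [x^22] C(3x) = 3^22 * C_22.
C_22 = C(2*22, 22)/(23) = 2104098963720/23 = 91482563640.
So 3^22 * 91482563640 = 31381059609 * 91482563640 = 2870819782770976016760.

2870819782770976016760


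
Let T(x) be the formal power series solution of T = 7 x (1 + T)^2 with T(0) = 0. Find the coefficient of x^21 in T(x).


Apply the Lagrange inversion formula: if T = 7 x * phi(T) with phi(t) = (1 + t)^2, then [x^n] T = 7^n * (1/n) [t^(n-1)] phi(t)^n = 7^n * (1/n) [t^(n-1)] (1 + t)^(2n) = 7^n * (1/n) C(2n, n-1).
Using the identity C(2n, n-1) = C(2n, n) * n / (n+1), the unscaled factor equals C(2n, n) / (n+1) = C_n, the n-th Catalan number.
For n = 21: C_21 = C(42, 21) / 22 = 538257874440/22 = 24466267020.
With the 7^21 = 558545864083284007 factor, the coefficient is 558545864083284007 * 24466267020 = 13665532253578254033757549140.

13665532253578254033757549140


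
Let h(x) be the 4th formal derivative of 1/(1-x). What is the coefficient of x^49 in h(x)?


Differentiating 4 times: d^4/dx^4 [1/(1-x)] = 4!/(1-x)^5.
The expansion 1/(1-x)^5 = sum_{k>=0} C(k+4, 4) x^k, so the coefficient of x^n in 4!/(1-x)^5 is 4! * C(n+4, 4).
For n = 49: 24 * C(53, 4) = 24 * 292825 = 7027800

7027800


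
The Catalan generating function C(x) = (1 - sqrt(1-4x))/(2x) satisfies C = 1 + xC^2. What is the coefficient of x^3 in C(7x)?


Substituting x -> 7x scales the n-th coefficient by 7^n, so [x^3] C(7x) = 7^3 * C_3.
C_3 = C(2*3, 3)/(4) = 20/4 = 5.
So 7^3 * 5 = 343 * 5 = 1715.

1715


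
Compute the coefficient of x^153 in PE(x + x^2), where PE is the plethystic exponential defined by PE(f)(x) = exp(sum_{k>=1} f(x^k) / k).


With f(x) = x + x^2, the exponent is sum_{k>=1} (x^k + x^(2k)) / k = -ln(1 - x) - ln(1 - x^2). Exponentiating:
PE(x + x^2) = 1 / ((1 - x)(1 - x^2)).
This is the generating function for partitions of n into parts of size 1 or 2. The number of 2's can be any j in 0..76, and the rest are 1's, so
[x^153] = floor(153/2) + 1 = 77.

77


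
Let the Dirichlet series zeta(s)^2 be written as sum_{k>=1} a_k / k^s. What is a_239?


The Dirichlet convolution of the constant function 1 with itself gives (1 * 1)(k) = sum_{d | k} 1 = d(k), the number of positive divisors of k.
Since zeta(s) = sum_{k>=1} 1/k^s, we have zeta(s)^2 = sum_{k>=1} d(k)/k^s, so a_k = d(k).
For k = 239: the divisors are 1, 239.
Count = 2.

2


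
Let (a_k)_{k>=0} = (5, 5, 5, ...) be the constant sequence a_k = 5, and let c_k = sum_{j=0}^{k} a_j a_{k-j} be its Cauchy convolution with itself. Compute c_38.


Since a_j = 5 for all j >= 0, the convolution sum becomes
c_k = sum_{j=0}^{k} 5 * 5 = 25 * (k + 1).
Equivalently, the generating function of (a_k) is 5/(1 - x) and its square is 25/(1 - x)^2 = sum_{k>=0} 25(k + 1) x^k.
For k = 38: 25 * 39 = 975.

975


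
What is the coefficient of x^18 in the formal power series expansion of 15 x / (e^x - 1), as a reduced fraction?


The exponential generating function for Bernoulli numbers is
x / (e^x - 1) = sum_{k>=0} B_k x^k / k!.
So the coefficient of x^18 in 15 x / (e^x - 1) is 15 B_18 / 18!.
Computing: B_18 = 43867/798, 18! = 6402373705728000, giving
15 * 43867/798 / 6402373705728000 = 43867/340606281144729600.

43867/340606281144729600


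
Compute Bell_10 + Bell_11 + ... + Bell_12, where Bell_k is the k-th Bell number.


Recall Bell_k counts set partitions of a k-set (with Bell_0 = 1 by convention).
Bell_10 through Bell_12: 115975, 678570, 4213597
Sum = 115975 + 678570 + 4213597 = 5008142.

5008142


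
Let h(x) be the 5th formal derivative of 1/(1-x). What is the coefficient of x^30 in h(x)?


Differentiating 5 times: d^5/dx^5 [1/(1-x)] = 5!/(1-x)^6.
The expansion 1/(1-x)^6 = sum_{k>=0} C(k+5, 5) x^k, so the coefficient of x^n in 5!/(1-x)^6 is 5! * C(n+5, 5).
For n = 30: 120 * C(35, 5) = 120 * 324632 = 38955840

38955840


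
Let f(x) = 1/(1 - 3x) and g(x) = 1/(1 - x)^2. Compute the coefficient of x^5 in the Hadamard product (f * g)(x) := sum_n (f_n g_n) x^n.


f has coefficients f_k = 3^k. For g = 1/(1 - x)^2 the coefficient is g_k = C(k + 1, 1) = k + 1. The Hadamard coefficient is (f * g)_k = 3^k * (k + 1).
For k = 5: 3^5 * 6 = 243 * 6 = 1458.

1458


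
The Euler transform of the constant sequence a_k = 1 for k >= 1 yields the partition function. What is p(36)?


The Euler transform converts the sequence a_k = 1 into the number of integer partitions.
Using the recurrence or dynamic programming:
p(36) = 17977

17977


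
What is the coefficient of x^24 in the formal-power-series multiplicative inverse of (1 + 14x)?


The inverse is 1/(1 + 14x). Apply the geometric identity 1/(1 - y) = sum_{k>=0} y^k with y = -14x:
1/(1 + 14x) = sum_{k>=0} (-14)^k x^k.
So the coefficient of x^24 is (-14)^24 = 3214199700417740936751087616.

3214199700417740936751087616


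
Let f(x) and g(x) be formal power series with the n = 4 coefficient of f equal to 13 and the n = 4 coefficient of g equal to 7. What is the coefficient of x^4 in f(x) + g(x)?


Addition of formal power series is termwise.
The coefficient of x^4 in f + g = 13 + 7
= 20

20


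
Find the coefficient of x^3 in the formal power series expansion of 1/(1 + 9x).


Write 1/(1 + c x) = 1/(1 - (-c) x) and apply the geometric-series identity
1/(1 - y) = sum_{k>=0} y^k to get 1/(1 + c x) = sum_{k>=0} (-c)^k x^k.
So the coefficient of x^k is (-c)^k = (-1)^k * c^k.
Here c = 9 and k = 3:
(-9)^3 = -1 * 729 = -729

-729


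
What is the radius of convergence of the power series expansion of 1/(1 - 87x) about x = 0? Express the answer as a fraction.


Expanding 1/(1 - 87x) = sum_{k>=0} 87^k x^k, the series converges when |87x| < 1, i.e., |x| < 1/87.
So the radius of convergence is 1/87 = 1/87.

1/87


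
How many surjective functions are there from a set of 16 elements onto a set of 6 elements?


By inclusion-exclusion on which target elements are missed, the number of surjections from an n-set onto a k-set is
surj(n, k) = sum_{j=0}^{k} (-1)^j C(k, j) (k - j)^n.
Equivalently surj(n, k) = k! * S(n, k), where S(n, k) is the Stirling number of the second kind.
For n = 16, k = 6:
S(16, 6) = 2734926558, so
surj = 6! * 2734926558 = 720 * 2734926558 = 1969147121760.

1969147121760


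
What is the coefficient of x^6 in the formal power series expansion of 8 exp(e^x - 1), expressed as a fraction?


exp(e^x - 1) is the exponential generating function for the Bell numbers Bell_k: exp(e^x - 1) = sum_{k>=0} Bell_k x^k / k!.
So the coefficient of x^6 in 8 exp(e^x - 1) is 8 Bell_6 / 6!.
Computing: Bell_6 = 203 and 6! = 720, giving
8 * 203/720 = 203/90.

203/90


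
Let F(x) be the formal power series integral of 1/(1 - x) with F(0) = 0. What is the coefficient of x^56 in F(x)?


1/(1 - x) = sum_{k>=0} x^k. Integrating termwise and using F(0) = 0 gives
F(x) = sum_{k>=0} x^(k+1) / (k+1) = sum_{m>=1} x^m / m = -ln(1 - x).
So the coefficient of x^56 is 1/56 = 1/56.

1/56


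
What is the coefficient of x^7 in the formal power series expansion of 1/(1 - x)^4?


The expansion 1/(1 - x)^r = sum_{k>=0} C(k + r - 1, r - 1) x^k follows from the multiset / negative-binomial theorem (or from repeated differentiation of the geometric series).
For r = 4 and k = 7:
C(10, 3) = 3628800 / (6 * 5040) = 120.

120


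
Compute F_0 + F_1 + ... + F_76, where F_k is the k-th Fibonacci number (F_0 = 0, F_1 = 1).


Use the identity sum_{k=0}^{N} F_k = F_{N+2} - 1 (which follows from F_{k+2} - F_{k+1} = F_k). Then
sum_{k=0}^{76} F_k = (F_{78} - 1) - (F_{1} - 1) = F_{78} - F_{1}.
Computing: F_{78} = 8944394323791464, F_{1} = 1, so
Sum = 8944394323791464 - 1 = 8944394323791463.

8944394323791463


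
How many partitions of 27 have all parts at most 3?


Using the generating function (1-x)^(-1)(1-x^2)^(-1)(1-x^3)^(-1),
the coefficient of x^27 counts these restricted partitions.
Result = 75

75


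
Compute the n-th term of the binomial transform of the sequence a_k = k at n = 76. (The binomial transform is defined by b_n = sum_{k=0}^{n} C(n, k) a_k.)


With a_k = k, b_n = sum_{k=0}^{n} C(n, k) k. Using k * C(n, k) = n * C(n-1, k-1) gives b_n = n * sum_{k>=1} C(n-1, k-1) = n * 2^(n-1).
For n = 76: 76 * 2^75 = 76 * 37778931862957161709568 = 2871198821584744289927168.

2871198821584744289927168


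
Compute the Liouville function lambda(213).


The Liouville function is lambda(k) = (-1)^Omega(k), where Omega(k) counts the prime factors of k with multiplicity.
Factoring: 213 = 3 * 71, so Omega(213) = 2.
lambda(213) = (-1)^2 = 1.

1


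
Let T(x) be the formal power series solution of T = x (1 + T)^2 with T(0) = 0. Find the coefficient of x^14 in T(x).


Apply the Lagrange inversion formula: if T = x * phi(T) with phi(t) = (1 + t)^2, then [x^n] T = (1/n) [t^(n-1)] phi(t)^n = (1/n) [t^(n-1)] (1 + t)^(2n) = (1/n) C(2n, n-1).
Using the identity C(2n, n-1) = C(2n, n) * n / (n+1), the unscaled factor equals C(2n, n) / (n+1) = C_n, the n-th Catalan number.
For n = 14: C_14 = C(28, 14) / 15 = 40116600/15 = 2674440 = 2674440.

2674440


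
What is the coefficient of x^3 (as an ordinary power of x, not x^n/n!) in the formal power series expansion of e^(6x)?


The exponential series is e^y = sum_{k>=0} y^k / k!. Substituting y = 6x gives
e^(6x) = sum_{k>=0} 6^k x^k / k!.
So the coefficient of x^n is a^n/n! with a = 6, n = 3:
6^3 / 3! = 216/6 = 36

36


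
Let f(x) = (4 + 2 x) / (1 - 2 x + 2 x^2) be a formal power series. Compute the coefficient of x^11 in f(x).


Write f(x) = sum_{k>=0} a_k x^k. Multiplying both sides by 1 - 2 x + 2 x^2 gives
(1 - 2 x + 2 x^2) sum_{k>=0} a_k x^k = 4 + 2 x.
Matching coefficients:
 x^0: a_0 = 4
 x^1: a_1 - 2 a_0 = 2  =>  a_1 = 2*4 + 2 = 10
 x^k (k >= 2): a_k = 2 a_{k-1} - 2 a_{k-2}.
Iterating: a_2 = 12, a_3 = 4, a_4 = -16, a_5 = -40, a_6 = -48, a_7 = -16, a_8 = 64, a_9 = 160, a_10 = 192, a_11 = 64.
So the coefficient of x^11 is 64.

64


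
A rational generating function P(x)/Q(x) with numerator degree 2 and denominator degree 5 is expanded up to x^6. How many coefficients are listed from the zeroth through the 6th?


Expanding up to x^6 gives the coefficients for x^0, x^1, ..., x^6.
That is 6 + 1 = 7 coefficients in total.

7


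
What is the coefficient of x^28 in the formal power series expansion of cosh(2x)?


The Maclaurin series is cosh(t) = sum_{m>=0} t^(2m) / (2m)!, so substituting t = 2x, only even powers of x are nonzero, with coefficient of x^(2m) equal to 2^(2m) / (2m)!.
For x^28 the coefficient is 2^28/28! = 268435456/304888344611713860501504000000 = 8/9086380738369043484375.

8/9086380738369043484375


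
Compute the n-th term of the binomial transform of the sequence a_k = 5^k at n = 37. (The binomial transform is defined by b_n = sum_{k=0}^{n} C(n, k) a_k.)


With a_k = 5^k, b_n = sum_{k=0}^{n} C(n, k) 5^k = (1 + 5)^n by the binomial theorem.
For n = 37: (1 + 5)^37 = 6^37 = 61886548790943213277031694336.

61886548790943213277031694336


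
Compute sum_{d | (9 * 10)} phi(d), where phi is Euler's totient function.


First, 9 * 10 = 90. One classical identity is sum_{d | n} phi(d) = n (each k in [1, n] has a unique gcd with n, and among the k's with gcd(k, n) = n/d there are phi(d) of them). So the sum equals 90. We also verify directly:
Divisors of 90: 1, 2, 3, 5, 6, 9, 10, 15, 18, 30, 45, 90.
phi values: 1, 1, 2, 4, 2, 6, 4, 8, 6, 8, 24, 24.
Sum = 90.

90


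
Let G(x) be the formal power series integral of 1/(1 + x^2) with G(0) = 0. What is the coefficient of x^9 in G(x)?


1/(1 + x^2) = sum_{j>=0} (-1)^j x^(2j). Integrating termwise with G(0) = 0:
G(x) = sum_{j>=0} (-1)^j x^(2j+1) / (2j+1) = arctan(x).
Only odd powers are nonzero. For x^9 write 9 = 2*4 + 1, giving
(-1)^4 / 9 = 1/9 = 1/9.

1/9


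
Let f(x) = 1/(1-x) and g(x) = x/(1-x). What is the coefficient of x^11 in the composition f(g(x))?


First simplify the composition: f(g(x)) = 1/(1 - x/(1-x)) = (1-x)/((1-x) - x) = (1-x)/(1-2x).
Now extract the coefficient. Write (1-x)/(1-2x) = 1/(1-2x) - x/(1-2x).
The coefficient of x^n in 1/(1-2x) is 2^n, and in x/(1-2x) is 2^(n-1) (for n >= 1).
So the coefficient of x^11 is 2^11 - 2^10 = 2048 - 1024 = 1024.

1024


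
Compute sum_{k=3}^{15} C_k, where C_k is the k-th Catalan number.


C_3 through C_15: 5, 14, 42, 132, 429, 1430, 4862, 16796, 58786, 208012, 742900, 2674440, 9694845
Sum = 5 + 14 + 42 + 132 + 429 + 1430 + 4862 + 16796 + 58786 + 208012 + 742900 + 2674440 + 9694845
= 13402693

13402693


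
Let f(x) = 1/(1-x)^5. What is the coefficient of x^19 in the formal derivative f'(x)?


Differentiate: d/dx [ 1/(1-x)^r ] = r / (1-x)^(r+1).
Here r = 5, so f'(x) = 5 / (1-x)^6.
The expansion of 1/(1-x)^(r+1) has coefficient of x^n equal to C(n+r, r).
So the coefficient of x^19 in f'(x) is
5 * C(24, 5) = 5 * 42504 = 212520

212520


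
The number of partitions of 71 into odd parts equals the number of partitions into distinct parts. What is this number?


Computing partitions of 71 into odd parts (1, 3, 5, ...):
Using the generating function prod_{k>=0} 1/(1-x^(2k+1)),
the count is 32992

32992


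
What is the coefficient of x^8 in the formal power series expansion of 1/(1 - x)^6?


The expansion 1/(1 - x)^r = sum_{k>=0} C(k + r - 1, r - 1) x^k follows from the multiset / negative-binomial theorem (or from repeated differentiation of the geometric series).
For r = 6 and k = 8:
C(13, 5) = 6227020800 / (120 * 40320) = 1287.

1287


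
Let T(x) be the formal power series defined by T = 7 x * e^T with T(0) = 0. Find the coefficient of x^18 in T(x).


Apply the Lagrange inversion formula: if T = 7 x * phi(T) with phi(t) = e^t, then
[x^n] T = 7^n * (1/n) [t^(n-1)] phi(t)^n = 7^n * (1/n) [t^(n-1)] e^(n t) = 7^n * (1/n) * n^(n-1) / (n-1)! = 7^n * n^(n-1) / n!.
When c = 1 this is the Cayley count of rooted labeled trees on n vertices, divided by n!.
For n = 18: 7^18 * 18^17 / 18! = 1628413597910449 * 2185911559738696531968/6402373705728000 = 168947301180197983304053458/303875.

168947301180197983304053458/303875


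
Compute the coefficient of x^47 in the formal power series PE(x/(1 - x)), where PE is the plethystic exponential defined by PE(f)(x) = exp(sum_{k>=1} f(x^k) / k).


For f(x) = x/(1 - x) we have
sum_{k>=1} f(x^k) / k = sum_{k>=1} (1/k) * x^k / (1 - x^k) = sum_{k, m >= 1} x^(k m) / k,
which after exponentiating simplifies to
PE(x/(1 - x)) = prod_{k>=1} 1 / (1 - x^k).
This is the generating function for the partition function p(n), so the coefficient of x^47 is p(47).
Computing p(47) by dynamic programming over parts 1, 2, ..., 47: p(47) = 124754.

124754


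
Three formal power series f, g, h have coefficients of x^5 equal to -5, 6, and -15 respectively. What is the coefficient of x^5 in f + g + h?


Series addition is componentwise:
-5 + 6 + -15
= -14

-14


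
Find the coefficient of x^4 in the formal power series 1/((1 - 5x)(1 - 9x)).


By partial fractions or Cauchy convolution:
The coefficient equals sum_{k=0}^{4} 5^k * 9^(4-k).
= 13981

13981


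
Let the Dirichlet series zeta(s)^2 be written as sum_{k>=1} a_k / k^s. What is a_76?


The Dirichlet convolution of the constant function 1 with itself gives (1 * 1)(k) = sum_{d | k} 1 = d(k), the number of positive divisors of k.
Since zeta(s) = sum_{k>=1} 1/k^s, we have zeta(s)^2 = sum_{k>=1} d(k)/k^s, so a_k = d(k).
For k = 76: the divisors are 1, 2, 4, 19, 38, 76.
Count = 6.

6


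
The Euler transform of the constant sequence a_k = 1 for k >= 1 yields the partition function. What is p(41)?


The Euler transform converts the sequence a_k = 1 into the number of integer partitions.
Using the recurrence or dynamic programming:
p(41) = 44583

44583


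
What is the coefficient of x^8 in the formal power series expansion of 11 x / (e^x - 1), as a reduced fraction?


The exponential generating function for Bernoulli numbers is
x / (e^x - 1) = sum_{k>=0} B_k x^k / k!.
So the coefficient of x^8 in 11 x / (e^x - 1) is 11 B_8 / 8!.
Computing: B_8 = -1/30, 8! = 40320, giving
11 * -1/30 / 40320 = -11/1209600.

-11/1209600


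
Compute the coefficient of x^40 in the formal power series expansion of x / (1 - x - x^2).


Let f(x) = sum_{k>=0} a_k x^k. Multiplying f(x) * (1 - x - x^2) = x and matching coefficients gives a_0 = 0, a_1 = 1, and a_k = a_{k-1} + a_{k-2} for k >= 2. These are the Fibonacci numbers F_k.
Iterating from F_0 = 0, F_1 = 1:
F_0=0, F_1=1, F_2=1, F_3=2, F_4=3, F_5=5, F_6=8, F_7=13, F_8=21, F_9=34, ...
F_40 = 102334155.

102334155


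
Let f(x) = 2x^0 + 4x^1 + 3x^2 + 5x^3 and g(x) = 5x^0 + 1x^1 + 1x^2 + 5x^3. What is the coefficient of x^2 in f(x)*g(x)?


Cauchy product at x^2:
2*1 + 4*1 + 3*5
= 21

21


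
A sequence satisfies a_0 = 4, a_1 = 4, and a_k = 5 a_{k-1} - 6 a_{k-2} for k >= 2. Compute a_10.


The characteristic equation is t^2 - 5 t + 6 = 0, with roots r_1 = 3 and r_2 = 2 (so c_1 = r_1 + r_2, c_2 = -r_1 r_2 as required).
One can use the closed form a_n = A r_1^n + B r_2^n, but direct iteration is more reliable:
a_0 = 4, a_1 = 4, a_2 = -4, a_3 = -44, a_4 = -196, a_5 = -716, a_6 = -2404, a_7 = -7724, a_8 = -24196, a_9 = -74636, a_10 = -228004.
So a_10 = -228004.

-228004


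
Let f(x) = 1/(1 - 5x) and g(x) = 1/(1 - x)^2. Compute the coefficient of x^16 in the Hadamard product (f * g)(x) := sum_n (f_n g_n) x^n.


f has coefficients f_k = 5^k. For g = 1/(1 - x)^2 the coefficient is g_k = C(k + 1, 1) = k + 1. The Hadamard coefficient is (f * g)_k = 5^k * (k + 1).
For k = 16: 5^16 * 17 = 152587890625 * 17 = 2593994140625.

2593994140625


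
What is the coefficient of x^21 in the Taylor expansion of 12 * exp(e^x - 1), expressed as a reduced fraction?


exp(e^x - 1) = sum_{k>=0} Bell_k x^k / k!, where Bell_k is the k-th Bell number.
So the coefficient of x^21 is 12 * Bell_21 / 21!.
Computing: Bell_21 = 474869816156751 and 21! = 51090942171709440000, giving
12 * 474869816156751/51090942171709440000 = 158289938718917/1419192838103040000.

158289938718917/1419192838103040000


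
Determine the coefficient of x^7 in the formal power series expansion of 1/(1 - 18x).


The geometric series identity gives 1/(1 - c x) = sum_{k>=0} c^k x^k, so the coefficient of x^k is c^k.
Here c = 18 and k = 7.
Computing: 18^7 = 612220032

612220032


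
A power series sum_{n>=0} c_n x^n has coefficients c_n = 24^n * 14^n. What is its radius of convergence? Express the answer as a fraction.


By the root test (Cauchy-Hadamard), the radius is R = 1 / limsup_n |c_n|^(1/n).
Here |c_n|^(1/n) = (24^n * 14^n)^(1/n) = 24 * 14 = 336 for all n.
So R = 1/336 = 1/336.

1/336


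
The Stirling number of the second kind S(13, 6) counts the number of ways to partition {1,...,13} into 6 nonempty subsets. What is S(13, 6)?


Using the explicit formula S(n,k) = (1/k!) sum_{j=0}^{k} (-1)^(k-j) C(k,j) j^n:
S(13, 6) = 9321312
Equivalently, S(n,k) is n! times the coefficient of x^n in the EGF (e^x - 1)^k / k!.

9321312


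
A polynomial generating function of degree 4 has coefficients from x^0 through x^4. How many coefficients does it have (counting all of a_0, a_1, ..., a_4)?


A polynomial of degree 4 takes the form a_0 + a_1 x + ... + a_4 x^4.
The number of coefficients is 4 + 1 = 5.

5


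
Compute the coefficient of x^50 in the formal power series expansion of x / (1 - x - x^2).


Let f(x) = sum_{k>=0} a_k x^k. Multiplying f(x) * (1 - x - x^2) = x and matching coefficients gives a_0 = 0, a_1 = 1, and a_k = a_{k-1} + a_{k-2} for k >= 2. These are the Fibonacci numbers F_k.
Iterating from F_0 = 0, F_1 = 1:
F_0=0, F_1=1, F_2=1, F_3=2, F_4=3, F_5=5, F_6=8, F_7=13, F_8=21, F_9=34, ...
F_50 = 12586269025.

12586269025


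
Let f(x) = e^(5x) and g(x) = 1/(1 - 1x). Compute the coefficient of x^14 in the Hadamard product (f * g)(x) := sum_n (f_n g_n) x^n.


Expanding: f_k = 5^k/k! (from e^(5x)) and g_k = 1^k (from 1/(1 - 1x)). So the Hadamard coefficient (f * g)_k = 5^k 1^k / k! = (5)^k / k!.
For k = 14: 5^14/14! = 6103515625/87178291200 = 244140625/3487131648.

244140625/3487131648


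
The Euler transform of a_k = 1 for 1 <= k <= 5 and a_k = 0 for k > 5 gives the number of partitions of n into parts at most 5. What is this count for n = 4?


Partitions of 4 into parts at most 5:
Using generating function (1-x)^(-1)(1-x^2)^(-1)...(1-x^5)^(-1),
the coefficient of x^4 = 5

5


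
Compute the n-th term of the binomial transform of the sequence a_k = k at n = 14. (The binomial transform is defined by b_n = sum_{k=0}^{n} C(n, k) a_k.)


With a_k = k, b_n = sum_{k=0}^{n} C(n, k) k. Using k * C(n, k) = n * C(n-1, k-1) gives b_n = n * sum_{k>=1} C(n-1, k-1) = n * 2^(n-1).
For n = 14: 14 * 2^13 = 14 * 8192 = 114688.

114688


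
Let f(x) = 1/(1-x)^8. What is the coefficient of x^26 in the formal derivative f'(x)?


Differentiate: d/dx [ 1/(1-x)^r ] = r / (1-x)^(r+1).
Here r = 8, so f'(x) = 8 / (1-x)^9.
The expansion of 1/(1-x)^(r+1) has coefficient of x^n equal to C(n+r, r).
So the coefficient of x^26 in f'(x) is
8 * C(34, 8) = 8 * 18156204 = 145249632

145249632


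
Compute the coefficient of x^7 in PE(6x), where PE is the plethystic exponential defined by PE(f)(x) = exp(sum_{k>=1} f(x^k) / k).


With f(x) = 6x, the exponent is sum_{k>=1} 6 x^k / k = 6 * (-ln(1 - x)). Exponentiating:
PE(6x) = exp(-6 ln(1 - x)) = 1/(1 - x)^6.
By the negative binomial expansion, [x^n] 1/(1 - x)^6 = C(n + 5, 5).
For n = 7: C(12, 5) = 792.

792


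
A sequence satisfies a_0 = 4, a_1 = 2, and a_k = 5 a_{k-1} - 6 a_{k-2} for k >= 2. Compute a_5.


The characteristic equation is t^2 - 5 t + 6 = 0, with roots r_1 = 3 and r_2 = 2 (so c_1 = r_1 + r_2, c_2 = -r_1 r_2 as required).
One can use the closed form a_n = A r_1^n + B r_2^n, but direct iteration is more reliable:
a_0 = 4, a_1 = 2, a_2 = -14, a_3 = -82, a_4 = -326, a_5 = -1138.
So a_5 = -1138.

-1138


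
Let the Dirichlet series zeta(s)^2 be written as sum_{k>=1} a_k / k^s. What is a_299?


The Dirichlet convolution of the constant function 1 with itself gives (1 * 1)(k) = sum_{d | k} 1 = d(k), the number of positive divisors of k.
Since zeta(s) = sum_{k>=1} 1/k^s, we have zeta(s)^2 = sum_{k>=1} d(k)/k^s, so a_k = d(k).
For k = 299: the divisors are 1, 13, 23, 299.
Count = 4.

4


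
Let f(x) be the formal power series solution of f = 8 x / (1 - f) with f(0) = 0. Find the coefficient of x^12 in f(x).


Apply Lagrange inversion: f = 8 x * phi(f) with phi(t) = 1/(1 - t), so
[x^n] f = 8^n * (1/n) [t^(n-1)] phi(t)^n = 8^n * (1/n) [t^(n-1)] (1 - t)^(-n) = 8^n * (1/n) C(2n - 2, n - 1) = 8^n * C_{n-1}.
For n = 12: C_11 = C(22, 11) / 12 = 705432/12 = 58786.
With the 8^12 = 68719476736 factor, the coefficient is 68719476736 * 58786 = 4039743159402496.

4039743159402496


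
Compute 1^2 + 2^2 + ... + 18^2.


This power sum has a closed form given by Faulhaber's formula
sum_{k=1}^{m} k^p = (1 / (p + 1)) * sum_{j=0}^{p} C(p + 1, j) B_j m^(p + 1 - j),
but for small m direct computation is fastest:
1 + 4 + 9 + 16 + 25 + 36 + 49 + 64 + 81 + 100 + 121 + 144 + 169 + 196 + 225 + 256 + 289 + 324 = 2109.

2109


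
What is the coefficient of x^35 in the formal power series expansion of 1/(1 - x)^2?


The negative binomial / multiset identity is
1/(1 - x)^r = sum_{k>=0} C(k + r - 1, r - 1) x^k.
Here r = 2 and k = 35, so the coefficient is
C(35 + 1, 1) = C(36, 1)
= 36

36


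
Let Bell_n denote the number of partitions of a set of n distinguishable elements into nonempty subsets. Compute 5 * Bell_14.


Bell_14 can be computed from the Bell triangle or from Dobinski's identity Bell_n = (1/e) * sum_{k>=0} k^n / k!.
Computing Bell_14 = 190899322.
Then 5 * 190899322 = 954496610.

954496610


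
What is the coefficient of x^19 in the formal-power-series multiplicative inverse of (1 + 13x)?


The inverse is 1/(1 + 13x). Apply the geometric identity 1/(1 - y) = sum_{k>=0} y^k with y = -13x:
1/(1 + 13x) = sum_{k>=0} (-13)^k x^k.
So the coefficient of x^19 is (-13)^19 = -1461920290375446110677.

-1461920290375446110677


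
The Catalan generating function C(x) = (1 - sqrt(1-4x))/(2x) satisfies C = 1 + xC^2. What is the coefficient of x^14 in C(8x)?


Substituting x -> 8x scales the n-th coefficient by 8^n, so [x^14] C(8x) = 8^14 * C_14.
C_14 = C(2*14, 14)/(15) = 40116600/15 = 2674440.
So 8^14 * 2674440 = 4398046511104 * 2674440 = 11762311511156981760.

11762311511156981760


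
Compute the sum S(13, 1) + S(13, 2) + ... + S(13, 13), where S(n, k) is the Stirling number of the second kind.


By definition, S(n, k) counts partitions of an n-set into exactly k nonempty blocks.
Computing row n = 13 for k = 1..13:
S(13, k): 1, 4095, 261625, 2532530, 7508501, 9321312, 5715424, 1899612, 359502, 39325, 2431, 78, 1
Sum = 27644437. (This equals Bell_13 since the sum runs over all k.)

27644437


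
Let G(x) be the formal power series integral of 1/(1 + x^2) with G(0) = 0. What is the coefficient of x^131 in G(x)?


1/(1 + x^2) = sum_{j>=0} (-1)^j x^(2j). Integrating termwise with G(0) = 0:
G(x) = sum_{j>=0} (-1)^j x^(2j+1) / (2j+1) = arctan(x).
Only odd powers are nonzero. For x^131 write 131 = 2*65 + 1, giving
(-1)^65 / 131 = -1/131 = -1/131.

-1/131


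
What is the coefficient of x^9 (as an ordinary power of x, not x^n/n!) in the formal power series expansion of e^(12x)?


The exponential series is e^y = sum_{k>=0} y^k / k!. Substituting y = 12x gives
e^(12x) = sum_{k>=0} 12^k x^k / k!.
So the coefficient of x^n is a^n/n! with a = 12, n = 9:
12^9 / 9! = 5159780352/362880 = 497664/35

497664/35


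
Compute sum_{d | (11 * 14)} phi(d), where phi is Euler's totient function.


First, 11 * 14 = 154. One classical identity is sum_{d | n} phi(d) = n (each k in [1, n] has a unique gcd with n, and among the k's with gcd(k, n) = n/d there are phi(d) of them). So the sum equals 154. We also verify directly:
Divisors of 154: 1, 2, 7, 11, 14, 22, 77, 154.
phi values: 1, 1, 6, 10, 6, 10, 60, 60.
Sum = 154.

154


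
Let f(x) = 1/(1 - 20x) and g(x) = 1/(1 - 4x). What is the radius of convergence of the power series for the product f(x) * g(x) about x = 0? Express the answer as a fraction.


The radius of 1/(1 - 20x) is 1/20 (nearest singularity at x = 1/20), and the radius of 1/(1 - 4x) is 1/4.
The product f(x)*g(x) = 1/((1 - 20x)(1 - 4x)) has singularities at both 1/20 and 1/4, so its radius of convergence is the distance to the nearest one:
min(1/20, 1/4) = 1/20.

1/20


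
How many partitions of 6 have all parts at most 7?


Using the generating function (1-x)^(-1)(1-x^2)^(-1)...(1-x^7)^(-1),
the coefficient of x^6 counts these restricted partitions.
Result = 11

11


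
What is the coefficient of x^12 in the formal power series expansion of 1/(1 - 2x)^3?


The general identity 1/(1 - c x)^r = sum_{k>=0} c^k C(k + r - 1, r - 1) x^k follows by substituting y = c x into 1/(1 - y)^r = sum_{k>=0} C(k + r - 1, r - 1) y^k.
For c = 2, r = 3, k = 12:
2^12 * C(14, 2) = 4096 * 91 = 372736.

372736


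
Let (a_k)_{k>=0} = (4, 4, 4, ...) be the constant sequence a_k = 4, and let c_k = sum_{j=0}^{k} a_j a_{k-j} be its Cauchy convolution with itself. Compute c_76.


Since a_j = 4 for all j >= 0, the convolution sum becomes
c_k = sum_{j=0}^{k} 4 * 4 = 16 * (k + 1).
Equivalently, the generating function of (a_k) is 4/(1 - x) and its square is 16/(1 - x)^2 = sum_{k>=0} 16(k + 1) x^k.
For k = 76: 16 * 77 = 1232.

1232


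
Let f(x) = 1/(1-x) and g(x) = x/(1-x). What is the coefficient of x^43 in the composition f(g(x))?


First simplify the composition: f(g(x)) = 1/(1 - x/(1-x)) = (1-x)/((1-x) - x) = (1-x)/(1-2x).
Now extract the coefficient. Write (1-x)/(1-2x) = 1/(1-2x) - x/(1-2x).
The coefficient of x^n in 1/(1-2x) is 2^n, and in x/(1-2x) is 2^(n-1) (for n >= 1).
So the coefficient of x^43 is 2^43 - 2^42 = 8796093022208 - 4398046511104 = 4398046511104.

4398046511104


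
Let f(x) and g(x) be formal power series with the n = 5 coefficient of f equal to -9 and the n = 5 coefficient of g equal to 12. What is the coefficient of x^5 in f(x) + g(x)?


Addition of formal power series is termwise.
The coefficient of x^5 in f + g = -9 + 12
= 3

3


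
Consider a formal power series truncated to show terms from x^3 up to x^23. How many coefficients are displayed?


From x^3 to x^23 inclusive, the count is 23 - 3 + 1 = 21.

21


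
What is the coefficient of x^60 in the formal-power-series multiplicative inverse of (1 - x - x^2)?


Let the inverse be f(x) = sum_{k>=0} a_k x^k. From f(x) * (1 - x - x^2) = 1 and matching coefficients:
 x^0: a_0 = 1.
 x^1: a_1 - a_0 = 0, so a_1 = 1.
 x^k (k >= 2): a_k - a_{k-1} - a_{k-2} = 0, i.e. a_k = a_{k-1} + a_{k-2}.
This is the Fibonacci-type recurrence shifted so that a_0 = a_1 = 1.
Iterating: a_0=1, a_1=1, a_2=2, a_3=3, a_4=5, a_5=8, a_6=13, a_7=21, a_8=34, a_9=55, ...
a_60 = 2504730781961.

2504730781961


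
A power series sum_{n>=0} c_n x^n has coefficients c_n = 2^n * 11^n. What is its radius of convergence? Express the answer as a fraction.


By the root test (Cauchy-Hadamard), the radius is R = 1 / limsup_n |c_n|^(1/n).
Here |c_n|^(1/n) = (2^n * 11^n)^(1/n) = 2 * 11 = 22 for all n.
So R = 1/22 = 1/22.

1/22


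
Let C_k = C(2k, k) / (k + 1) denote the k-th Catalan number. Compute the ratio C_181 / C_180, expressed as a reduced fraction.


Using C_k = (2k)! / (k! (k+1)!), the ratio C_{k+1}/C_k simplifies to
C_{k+1}/C_k = [(2k+2)! / ((k+1)! (k+2)!)] * [k! (k+1)! / (2k)!]
 = (2k+2)(2k+1) / ((k+1)(k+2)) = 2(2k+1) / (k+2).
For k = 180: 2(2*180 + 1) / (180 + 2) = 722/182 = 361/91.

361/91


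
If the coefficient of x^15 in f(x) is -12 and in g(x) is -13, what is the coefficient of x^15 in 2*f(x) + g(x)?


Scalar multiplication scales coefficients: 2 * -12 = -24.
Then add the g coefficient: -24 + -13
= -37

-37


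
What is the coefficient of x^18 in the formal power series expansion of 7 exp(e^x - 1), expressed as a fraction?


exp(e^x - 1) is the exponential generating function for the Bell numbers Bell_k: exp(e^x - 1) = sum_{k>=0} Bell_k x^k / k!.
So the coefficient of x^18 in 7 exp(e^x - 1) is 7 Bell_18 / 18!.
Computing: Bell_18 = 682076806159 and 18! = 6402373705728000, giving
7 * 682076806159/6402373705728000 = 97439543737/130660687872000.

97439543737/130660687872000


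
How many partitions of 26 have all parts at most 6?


Using the generating function (1-x)^(-1)(1-x^2)^(-1)...(1-x^6)^(-1),
the coefficient of x^26 counts these restricted partitions.
Result = 709

709


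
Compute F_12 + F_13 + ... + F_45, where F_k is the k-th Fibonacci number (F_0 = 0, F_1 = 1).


Use the identity sum_{k=0}^{N} F_k = F_{N+2} - 1 (which follows from F_{k+2} - F_{k+1} = F_k). Then
sum_{k=12}^{45} F_k = (F_{47} - 1) - (F_{13} - 1) = F_{47} - F_{13}.
Computing: F_{47} = 2971215073, F_{13} = 233, so
Sum = 2971215073 - 233 = 2971214840.

2971214840


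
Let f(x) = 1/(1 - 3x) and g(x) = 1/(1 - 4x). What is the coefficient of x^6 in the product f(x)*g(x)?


The coefficient of x^n in f*g is the Cauchy product: sum_{k=0}^{n} a^k * b^(n-k).
With a=3, b=4, n=6:
sum_{k=0}^{6} 3^k * 4^(6-k)
= 14197

14197


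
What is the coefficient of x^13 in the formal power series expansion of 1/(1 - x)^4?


The expansion 1/(1 - x)^r = sum_{k>=0} C(k + r - 1, r - 1) x^k follows from the multiset / negative-binomial theorem (or from repeated differentiation of the geometric series).
For r = 4 and k = 13:
C(16, 3) = 20922789888000 / (6 * 6227020800) = 560.

560


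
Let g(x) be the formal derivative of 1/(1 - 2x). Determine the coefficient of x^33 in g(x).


Differentiate termwise: d/dx sum_{k>=0} 2^k x^k = sum_{k>=1} k 2^k x^(k-1) = sum_{j>=0} (j+1) 2^(j+1) x^j.
Equivalently, d/dx [1/(1 - 2x)] = 2/(1 - 2x)^2.
For j = 33: 34 * 2^34 = 34 * 17179869184 = 584115552256.

584115552256


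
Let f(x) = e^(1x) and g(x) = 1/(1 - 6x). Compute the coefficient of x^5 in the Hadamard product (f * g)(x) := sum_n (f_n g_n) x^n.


Expanding: f_k = 1^k/k! (from e^(1x)) and g_k = 6^k (from 1/(1 - 6x)). So the Hadamard coefficient (f * g)_k = 1^k 6^k / k! = (6)^k / k!.
For k = 5: 6^5/5! = 7776/120 = 324/5.

324/5


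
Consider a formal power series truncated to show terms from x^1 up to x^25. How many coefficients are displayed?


From x^1 to x^25 inclusive, the count is 25 - 1 + 1 = 25.

25


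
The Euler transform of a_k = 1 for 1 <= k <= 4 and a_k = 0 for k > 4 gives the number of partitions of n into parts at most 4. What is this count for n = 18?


Partitions of 18 into parts at most 4:
Using generating function (1-x)^(-1)(1-x^2)^(-1)...(1-x^4)^(-1),
the coefficient of x^18 = 84

84


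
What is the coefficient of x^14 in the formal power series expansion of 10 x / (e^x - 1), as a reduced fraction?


The exponential generating function for Bernoulli numbers is
x / (e^x - 1) = sum_{k>=0} B_k x^k / k!.
So the coefficient of x^14 in 10 x / (e^x - 1) is 10 B_14 / 14!.
Computing: B_14 = 7/6, 14! = 87178291200, giving
10 * 7/6 / 87178291200 = 1/7472424960.

1/7472424960
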